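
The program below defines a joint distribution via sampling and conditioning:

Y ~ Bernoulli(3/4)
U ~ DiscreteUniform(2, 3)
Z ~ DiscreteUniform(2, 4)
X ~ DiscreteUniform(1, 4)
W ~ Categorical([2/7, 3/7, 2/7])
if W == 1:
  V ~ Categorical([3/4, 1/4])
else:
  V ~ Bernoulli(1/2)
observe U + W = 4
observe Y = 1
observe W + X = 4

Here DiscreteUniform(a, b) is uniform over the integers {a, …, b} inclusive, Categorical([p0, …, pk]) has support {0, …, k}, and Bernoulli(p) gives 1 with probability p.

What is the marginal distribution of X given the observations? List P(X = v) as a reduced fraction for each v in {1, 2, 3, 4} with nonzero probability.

P(X=2) = 2/5, P(X=3) = 3/5

Enumerate traces; 12 have nonzero weight after conditioning:
  (Y=1, U=2, Z=2, X=2, W=2, V=0) weight 1/224
  (Y=1, U=2, Z=2, X=2, W=2, V=1) weight 1/224
  (Y=1, U=2, Z=3, X=2, W=2, V=0) weight 1/224
  (Y=1, U=2, Z=3, X=2, W=2, V=1) weight 1/224
  (Y=1, U=2, Z=4, X=2, W=2, V=0) weight 1/224
  (Y=1, U=2, Z=4, X=2, W=2, V=1) weight 1/224
  (Y=1, U=3, Z=2, X=3, W=1, V=0) weight 9/896
  (Y=1, U=3, Z=2, X=3, W=1, V=1) weight 3/896
  … 4 more
Group by X:
  weight(X=2) = 3/112
  weight(X=3) = 9/224
Total weight = 3/112 + 9/224 = 15/224
P(X=2 | obs) = 3/112 / 15/224 = 2/5
P(X=3 | obs) = 9/224 / 15/224 = 3/5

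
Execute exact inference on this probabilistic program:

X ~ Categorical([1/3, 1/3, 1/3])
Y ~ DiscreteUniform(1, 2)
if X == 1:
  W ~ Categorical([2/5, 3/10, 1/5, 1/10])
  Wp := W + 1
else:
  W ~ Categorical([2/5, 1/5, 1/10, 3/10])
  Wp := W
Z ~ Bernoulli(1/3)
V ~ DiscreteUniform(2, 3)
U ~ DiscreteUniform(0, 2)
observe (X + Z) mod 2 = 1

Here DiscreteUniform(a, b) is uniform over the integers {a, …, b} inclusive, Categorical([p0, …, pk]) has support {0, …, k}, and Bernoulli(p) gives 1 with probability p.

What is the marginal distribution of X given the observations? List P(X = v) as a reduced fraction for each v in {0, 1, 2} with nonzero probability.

P(X=0) = 1/4, P(X=1) = 1/2, P(X=2) = 1/4

Enumerate traces; 144 have nonzero weight after conditioning:
  (X=0, Y=1, W=0, Z=1, V=2, U=0) weight 1/270
  (X=0, Y=1, W=0, Z=1, V=2, U=1) weight 1/270
  (X=0, Y=1, W=0, Z=1, V=2, U=2) weight 1/270
  (X=0, Y=1, W=0, Z=1, V=3, U=0) weight 1/270
  (X=0, Y=1, W=0, Z=1, V=3, U=1) weight 1/270
  (X=0, Y=1, W=0, Z=1, V=3, U=2) weight 1/270
  (X=0, Y=1, W=1, Z=1, V=2, U=0) weight 1/540
  (X=0, Y=1, W=1, Z=1, V=2, U=1) weight 1/540
  (X=1, Y=1, W=0, Z=0, V=2, U=0) weight 1/135
  (X=2, Y=1, W=0, Z=1, V=2, U=0) weight 1/270
  … 134 more
Group by X:
  weight(X=0) = 1/9
  weight(X=1) = 2/9
  weight(X=2) = 1/9
Total weight = 1/9 + 2/9 + 1/9 = 4/9
P(X=0 | obs) = 1/9 / 4/9 = 1/4
P(X=1 | obs) = 2/9 / 4/9 = 1/2
P(X=2 | obs) = 1/9 / 4/9 = 1/4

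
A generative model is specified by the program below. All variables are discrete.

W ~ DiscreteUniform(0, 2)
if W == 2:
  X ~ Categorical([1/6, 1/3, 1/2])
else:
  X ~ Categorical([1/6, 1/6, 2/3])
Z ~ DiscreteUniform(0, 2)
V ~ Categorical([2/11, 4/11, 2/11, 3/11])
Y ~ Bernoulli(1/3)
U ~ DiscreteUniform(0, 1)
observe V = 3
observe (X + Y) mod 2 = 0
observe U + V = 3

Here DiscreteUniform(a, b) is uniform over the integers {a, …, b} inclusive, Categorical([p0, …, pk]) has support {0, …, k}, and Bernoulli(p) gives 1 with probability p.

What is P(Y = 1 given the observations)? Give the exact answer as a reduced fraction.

P(Y = 1 | obs) = 1/8

Enumerate traces; 27 have nonzero weight after conditioning:
  (W=0, X=0, Z=0, V=3, Y=0, U=0) weight 1/594
  (W=0, X=0, Z=1, V=3, Y=0, U=0) weight 1/594
  (W=0, X=0, Z=2, V=3, Y=0, U=0) weight 1/594
  (W=0, X=1, Z=0, V=3, Y=1, U=0) weight 1/1188
  (W=0, X=1, Z=1, V=3, Y=1, U=0) weight 1/1188
  (W=0, X=1, Z=2, V=3, Y=1, U=0) weight 1/1188
  (W=0, X=2, Z=0, V=3, Y=0, U=0) weight 2/297
  (W=0, X=2, Z=1, V=3, Y=0, U=0) weight 2/297
  … 19 more
Group by Y:
  weight(Y=0) = 7/99
  weight(Y=1) = 1/99
Total weight = 7/99 + 1/99 = 8/99
P(Y=0 | obs) = 7/99 / 8/99 = 7/8
P(Y=1 | obs) = 1/99 / 8/99 = 1/8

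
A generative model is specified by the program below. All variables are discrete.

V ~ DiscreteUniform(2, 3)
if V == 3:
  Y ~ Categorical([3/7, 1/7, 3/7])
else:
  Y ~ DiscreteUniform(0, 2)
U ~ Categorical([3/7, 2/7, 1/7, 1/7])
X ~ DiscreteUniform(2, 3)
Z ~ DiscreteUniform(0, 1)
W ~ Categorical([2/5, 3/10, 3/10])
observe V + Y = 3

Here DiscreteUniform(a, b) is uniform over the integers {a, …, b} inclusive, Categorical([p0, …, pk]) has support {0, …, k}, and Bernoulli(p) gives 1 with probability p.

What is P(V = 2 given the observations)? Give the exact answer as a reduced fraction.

P(V = 2 | obs) = 7/16

Enumerate traces; 96 have nonzero weight after conditioning:
  (V=2, Y=1, U=0, X=2, Z=0, W=0) weight 1/140
  (V=2, Y=1, U=0, X=2, Z=0, W=1) weight 3/560
  (V=2, Y=1, U=0, X=2, Z=0, W=2) weight 3/560
  (V=2, Y=1, U=0, X=2, Z=1, W=0) weight 1/140
  (V=2, Y=1, U=0, X=2, Z=1, W=1) weight 3/560
  (V=2, Y=1, U=0, X=2, Z=1, W=2) weight 3/560
  (V=2, Y=1, U=0, X=3, Z=0, W=0) weight 1/140
  (V=2, Y=1, U=0, X=3, Z=0, W=1) weight 3/560
  (V=3, Y=0, U=0, X=2, Z=0, W=0) weight 9/980
  … 87 more
Group by V:
  weight(V=2) = 1/6
  weight(V=3) = 3/14
Total weight = 1/6 + 3/14 = 8/21
P(V=2 | obs) = 1/6 / 8/21 = 7/16
P(V=3 | obs) = 3/14 / 8/21 = 9/16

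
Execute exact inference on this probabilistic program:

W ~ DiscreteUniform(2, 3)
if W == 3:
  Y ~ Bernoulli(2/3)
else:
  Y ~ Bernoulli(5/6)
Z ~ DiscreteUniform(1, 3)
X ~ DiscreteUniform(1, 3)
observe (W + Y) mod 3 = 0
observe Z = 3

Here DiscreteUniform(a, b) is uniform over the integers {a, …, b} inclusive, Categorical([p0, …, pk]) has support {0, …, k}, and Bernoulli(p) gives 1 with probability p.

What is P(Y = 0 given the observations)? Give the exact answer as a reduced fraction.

Enumerate traces; 6 have nonzero weight after conditioning:
  (W=2, Y=1, Z=3, X=1) weight 5/108
  (W=2, Y=1, Z=3, X=2) weight 5/108
  (W=2, Y=1, Z=3, X=3) weight 5/108
  (W=3, Y=0, Z=3, X=1) weight 1/54
  (W=3, Y=0, Z=3, X=2) weight 1/54
  (W=3, Y=0, Z=3, X=3) weight 1/54
Group by Y:
  weight(Y=0) = 1/18
  weight(Y=1) = 5/36
Total weight = 1/18 + 5/36 = 7/36
P(Y=0 | obs) = 1/18 / 7/36 = 2/7
P(Y=1 | obs) = 5/36 / 7/36 = 5/7

P(Y = 0 | obs) = 2/7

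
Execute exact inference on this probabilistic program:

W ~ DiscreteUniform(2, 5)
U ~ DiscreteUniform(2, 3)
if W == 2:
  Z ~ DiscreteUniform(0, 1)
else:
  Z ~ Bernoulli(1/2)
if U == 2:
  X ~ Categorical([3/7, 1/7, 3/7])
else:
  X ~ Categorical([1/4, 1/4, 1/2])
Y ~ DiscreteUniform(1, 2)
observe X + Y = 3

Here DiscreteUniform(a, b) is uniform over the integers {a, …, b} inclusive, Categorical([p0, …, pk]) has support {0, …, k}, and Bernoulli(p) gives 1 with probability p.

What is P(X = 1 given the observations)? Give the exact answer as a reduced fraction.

P(X = 1 | obs) = 11/37

Enumerate traces; 32 have nonzero weight after conditioning:
  (W=2, U=2, Z=0, X=1, Y=2) weight 1/224
  (W=2, U=2, Z=0, X=2, Y=1) weight 3/224
  (W=2, U=2, Z=1, X=1, Y=2) weight 1/224
  (W=2, U=2, Z=1, X=2, Y=1) weight 3/224
  (W=2, U=3, Z=0, X=1, Y=2) weight 1/128
  (W=2, U=3, Z=0, X=2, Y=1) weight 1/64
  (W=2, U=3, Z=1, X=1, Y=2) weight 1/128
  (W=2, U=3, Z=1, X=2, Y=1) weight 1/64
  … 24 more
Group by X:
  weight(X=1) = 11/112
  weight(X=2) = 13/56
Total weight = 11/112 + 13/56 = 37/112
P(X=1 | obs) = 11/112 / 37/112 = 11/37
P(X=2 | obs) = 13/56 / 37/112 = 26/37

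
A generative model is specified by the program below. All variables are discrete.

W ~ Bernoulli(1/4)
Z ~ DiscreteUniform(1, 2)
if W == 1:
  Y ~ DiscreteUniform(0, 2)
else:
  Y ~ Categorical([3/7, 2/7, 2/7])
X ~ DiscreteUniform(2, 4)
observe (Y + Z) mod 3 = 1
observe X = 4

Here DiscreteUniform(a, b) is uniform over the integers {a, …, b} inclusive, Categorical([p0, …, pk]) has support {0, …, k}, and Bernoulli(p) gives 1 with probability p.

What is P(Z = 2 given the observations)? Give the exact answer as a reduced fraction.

Enumerate traces; 4 have nonzero weight after conditioning:
  (W=0, Z=1, Y=0, X=4) weight 3/56
  (W=0, Z=2, Y=2, X=4) weight 1/28
  (W=1, Z=1, Y=0, X=4) weight 1/72
  (W=1, Z=2, Y=2, X=4) weight 1/72
Group by Z:
  weight(Z=1) = 17/252
  weight(Z=2) = 25/504
Total weight = 17/252 + 25/504 = 59/504
P(Z=1 | obs) = 17/252 / 59/504 = 34/59
P(Z=2 | obs) = 25/504 / 59/504 = 25/59

P(Z = 2 | obs) = 25/59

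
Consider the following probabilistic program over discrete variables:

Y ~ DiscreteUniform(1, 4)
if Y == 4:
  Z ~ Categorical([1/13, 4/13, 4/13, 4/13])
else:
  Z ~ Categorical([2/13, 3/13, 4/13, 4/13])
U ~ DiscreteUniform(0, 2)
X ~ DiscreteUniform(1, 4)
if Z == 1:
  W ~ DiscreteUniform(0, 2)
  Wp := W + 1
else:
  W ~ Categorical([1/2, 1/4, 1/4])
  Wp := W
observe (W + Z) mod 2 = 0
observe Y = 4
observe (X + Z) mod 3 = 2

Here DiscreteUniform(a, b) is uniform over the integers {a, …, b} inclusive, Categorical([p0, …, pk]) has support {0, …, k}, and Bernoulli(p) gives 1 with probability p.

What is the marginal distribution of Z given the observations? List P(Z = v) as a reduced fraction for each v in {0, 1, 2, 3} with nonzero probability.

Enumerate traces; 21 have nonzero weight after conditioning:
  (Y=4, Z=0, U=0, X=2, W=0) weight 1/1248
  (Y=4, Z=0, U=0, X=2, W=2) weight 1/2496
  (Y=4, Z=0, U=1, X=2, W=0) weight 1/1248
  (Y=4, Z=0, U=1, X=2, W=2) weight 1/2496
  (Y=4, Z=0, U=2, X=2, W=0) weight 1/1248
  (Y=4, Z=0, U=2, X=2, W=2) weight 1/2496
  (Y=4, Z=1, U=0, X=1, W=1) weight 1/468
  (Y=4, Z=1, U=0, X=4, W=1) weight 1/468
  (Y=4, Z=2, U=0, X=3, W=0) weight 1/312
  (Y=4, Z=3, U=0, X=2, W=1) weight 1/624
  … 11 more
Group by Z:
  weight(Z=0) = 3/832
  weight(Z=1) = 1/78
  weight(Z=2) = 3/208
  weight(Z=3) = 1/208
Total weight = 3/832 + 1/78 + 3/208 + 1/208 = 89/2496
P(Z=0 | obs) = 3/832 / 89/2496 = 9/89
P(Z=1 | obs) = 1/78 / 89/2496 = 32/89
P(Z=2 | obs) = 3/208 / 89/2496 = 36/89
P(Z=3 | obs) = 1/208 / 89/2496 = 12/89

P(Z=0) = 9/89, P(Z=1) = 32/89, P(Z=2) = 36/89, P(Z=3) = 12/89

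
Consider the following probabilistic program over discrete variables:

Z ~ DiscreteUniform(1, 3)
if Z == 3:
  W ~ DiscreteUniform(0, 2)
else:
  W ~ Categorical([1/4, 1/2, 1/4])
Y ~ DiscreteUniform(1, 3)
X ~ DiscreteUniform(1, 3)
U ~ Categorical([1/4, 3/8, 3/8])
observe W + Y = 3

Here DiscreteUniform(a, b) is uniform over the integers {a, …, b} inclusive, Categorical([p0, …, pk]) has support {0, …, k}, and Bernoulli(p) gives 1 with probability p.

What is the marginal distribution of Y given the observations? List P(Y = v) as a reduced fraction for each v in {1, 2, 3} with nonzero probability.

P(Y=1) = 5/18, P(Y=2) = 4/9, P(Y=3) = 5/18

Enumerate traces; 81 have nonzero weight after conditioning:
  (Z=1, W=0, Y=3, X=1, U=0) weight 1/432
  (Z=1, W=0, Y=3, X=1, U=1) weight 1/288
  (Z=1, W=0, Y=3, X=1, U=2) weight 1/288
  (Z=1, W=0, Y=3, X=2, U=0) weight 1/432
  (Z=1, W=0, Y=3, X=2, U=1) weight 1/288
  (Z=1, W=0, Y=3, X=2, U=2) weight 1/288
  (Z=1, W=0, Y=3, X=3, U=0) weight 1/432
  (Z=1, W=0, Y=3, X=3, U=1) weight 1/288
  (Z=1, W=1, Y=2, X=1, U=0) weight 1/216
  (Z=1, W=2, Y=1, X=1, U=0) weight 1/432
  … 71 more
Group by Y:
  weight(Y=1) = 5/54
  weight(Y=2) = 4/27
  weight(Y=3) = 5/54
Total weight = 5/54 + 4/27 + 5/54 = 1/3
P(Y=1 | obs) = 5/54 / 1/3 = 5/18
P(Y=2 | obs) = 4/27 / 1/3 = 4/9
P(Y=3 | obs) = 5/54 / 1/3 = 5/18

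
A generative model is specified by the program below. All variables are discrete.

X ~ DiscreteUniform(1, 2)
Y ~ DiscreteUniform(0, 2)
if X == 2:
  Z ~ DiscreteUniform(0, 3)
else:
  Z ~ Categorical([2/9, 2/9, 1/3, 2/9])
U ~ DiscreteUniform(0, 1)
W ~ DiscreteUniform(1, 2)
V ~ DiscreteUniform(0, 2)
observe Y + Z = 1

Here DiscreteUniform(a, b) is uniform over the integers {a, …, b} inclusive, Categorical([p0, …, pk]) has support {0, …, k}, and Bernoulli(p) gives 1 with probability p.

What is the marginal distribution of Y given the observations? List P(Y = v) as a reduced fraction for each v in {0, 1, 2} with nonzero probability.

Enumerate traces; 48 have nonzero weight after conditioning:
  (X=1, Y=0, Z=1, U=0, W=1, V=0) weight 1/324
  (X=1, Y=0, Z=1, U=0, W=1, V=1) weight 1/324
  (X=1, Y=0, Z=1, U=0, W=1, V=2) weight 1/324
  (X=1, Y=0, Z=1, U=0, W=2, V=0) weight 1/324
  (X=1, Y=0, Z=1, U=0, W=2, V=1) weight 1/324
  (X=1, Y=0, Z=1, U=0, W=2, V=2) weight 1/324
  (X=1, Y=0, Z=1, U=1, W=1, V=0) weight 1/324
  (X=1, Y=0, Z=1, U=1, W=1, V=1) weight 1/324
  (X=1, Y=1, Z=0, U=0, W=1, V=0) weight 1/324
  … 39 more
Group by Y:
  weight(Y=0) = 17/216
  weight(Y=1) = 17/216
Total weight = 17/216 + 17/216 = 17/108
P(Y=0 | obs) = 17/216 / 17/108 = 1/2
P(Y=1 | obs) = 17/216 / 17/108 = 1/2

P(Y=0) = 1/2, P(Y=1) = 1/2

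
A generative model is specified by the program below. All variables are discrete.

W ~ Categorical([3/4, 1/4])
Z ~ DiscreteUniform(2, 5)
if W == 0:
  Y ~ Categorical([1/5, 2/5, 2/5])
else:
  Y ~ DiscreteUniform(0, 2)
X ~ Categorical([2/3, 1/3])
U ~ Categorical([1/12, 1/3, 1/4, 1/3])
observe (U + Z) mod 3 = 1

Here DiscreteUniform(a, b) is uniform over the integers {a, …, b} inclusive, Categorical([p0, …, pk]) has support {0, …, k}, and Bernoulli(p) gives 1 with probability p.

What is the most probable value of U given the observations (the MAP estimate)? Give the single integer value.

Enumerate traces; 60 have nonzero weight after conditioning:
  (W=0, Z=2, Y=0, X=0, U=2) weight 1/160
  (W=0, Z=2, Y=0, X=1, U=2) weight 1/320
  (W=0, Z=2, Y=1, X=0, U=2) weight 1/80
  (W=0, Z=2, Y=1, X=1, U=2) weight 1/160
  (W=0, Z=2, Y=2, X=0, U=2) weight 1/80
  (W=0, Z=2, Y=2, X=1, U=2) weight 1/160
  (W=0, Z=3, Y=0, X=0, U=1) weight 1/120
  (W=0, Z=3, Y=0, X=1, U=1) weight 1/240
  (W=0, Z=4, Y=0, X=0, U=0) weight 1/480
  (W=0, Z=4, Y=0, X=0, U=3) weight 1/120
  … 50 more
Group by U:
  weight(U=0) = 1/48
  weight(U=1) = 1/12
  weight(U=2) = 1/8
  weight(U=3) = 1/12
Total weight = 1/48 + 1/12 + 1/8 + 1/12 = 5/16
P(U=0 | obs) = 1/48 / 5/16 = 1/15
P(U=1 | obs) = 1/12 / 5/16 = 4/15
P(U=2 | obs) = 1/8 / 5/16 = 2/5
P(U=3 | obs) = 1/12 / 5/16 = 4/15
argmax = 2

argmax_v P(U = v | obs) = 2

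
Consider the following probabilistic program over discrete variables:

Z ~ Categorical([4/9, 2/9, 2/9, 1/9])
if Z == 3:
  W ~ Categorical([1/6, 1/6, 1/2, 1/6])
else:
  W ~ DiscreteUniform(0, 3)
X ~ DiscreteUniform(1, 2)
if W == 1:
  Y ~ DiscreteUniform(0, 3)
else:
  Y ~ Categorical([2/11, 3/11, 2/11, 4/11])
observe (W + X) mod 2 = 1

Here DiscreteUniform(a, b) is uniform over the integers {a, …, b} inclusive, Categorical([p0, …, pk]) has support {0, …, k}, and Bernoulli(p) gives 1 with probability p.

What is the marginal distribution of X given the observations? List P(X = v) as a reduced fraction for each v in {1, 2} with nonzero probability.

Enumerate traces; 64 have nonzero weight after conditioning:
  (Z=0, W=0, X=1, Y=0) weight 1/99
  (Z=0, W=0, X=1, Y=1) weight 1/66
  (Z=0, W=0, X=1, Y=2) weight 1/99
  (Z=0, W=0, X=1, Y=3) weight 2/99
  (Z=0, W=1, X=2, Y=0) weight 1/72
  (Z=0, W=1, X=2, Y=1) weight 1/72
  (Z=0, W=1, X=2, Y=2) weight 1/72
  (Z=0, W=1, X=2, Y=3) weight 1/72
  … 56 more
Group by X:
  weight(X=1) = 7/27
  weight(X=2) = 13/54
Total weight = 7/27 + 13/54 = 1/2
P(X=1 | obs) = 7/27 / 1/2 = 14/27
P(X=2 | obs) = 13/54 / 1/2 = 13/27

P(X=1) = 14/27, P(X=2) = 13/27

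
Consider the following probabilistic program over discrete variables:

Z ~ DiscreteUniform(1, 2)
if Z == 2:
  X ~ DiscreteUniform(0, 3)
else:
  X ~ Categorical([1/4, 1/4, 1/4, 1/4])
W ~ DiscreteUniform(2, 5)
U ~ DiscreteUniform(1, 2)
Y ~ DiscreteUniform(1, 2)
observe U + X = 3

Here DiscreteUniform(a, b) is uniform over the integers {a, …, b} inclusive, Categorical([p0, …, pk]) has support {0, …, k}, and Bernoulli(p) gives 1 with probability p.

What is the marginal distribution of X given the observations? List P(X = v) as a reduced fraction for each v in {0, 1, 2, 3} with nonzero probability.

Enumerate traces; 32 have nonzero weight after conditioning:
  (Z=1, X=1, W=2, U=2, Y=1) weight 1/128
  (Z=1, X=1, W=2, U=2, Y=2) weight 1/128
  (Z=1, X=1, W=3, U=2, Y=1) weight 1/128
  (Z=1, X=1, W=3, U=2, Y=2) weight 1/128
  (Z=1, X=1, W=4, U=2, Y=1) weight 1/128
  (Z=1, X=1, W=4, U=2, Y=2) weight 1/128
  (Z=1, X=1, W=5, U=2, Y=1) weight 1/128
  (Z=1, X=1, W=5, U=2, Y=2) weight 1/128
  (Z=1, X=2, W=2, U=1, Y=1) weight 1/128
  … 23 more
Group by X:
  weight(X=1) = 1/8
  weight(X=2) = 1/8
Total weight = 1/8 + 1/8 = 1/4
P(X=1 | obs) = 1/8 / 1/4 = 1/2
P(X=2 | obs) = 1/8 / 1/4 = 1/2

P(X=1) = 1/2, P(X=2) = 1/2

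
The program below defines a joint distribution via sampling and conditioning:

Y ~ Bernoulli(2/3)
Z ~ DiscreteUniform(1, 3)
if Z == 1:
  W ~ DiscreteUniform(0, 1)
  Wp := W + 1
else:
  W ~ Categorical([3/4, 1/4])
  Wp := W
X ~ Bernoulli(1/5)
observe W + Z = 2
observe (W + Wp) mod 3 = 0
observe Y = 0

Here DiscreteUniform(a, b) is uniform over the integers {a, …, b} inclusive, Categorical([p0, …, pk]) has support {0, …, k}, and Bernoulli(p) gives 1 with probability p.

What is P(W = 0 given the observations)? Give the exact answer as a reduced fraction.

P(W = 0 | obs) = 3/5

Enumerate traces; 4 have nonzero weight after conditioning:
  (Y=0, Z=1, W=1, X=0) weight 2/45
  (Y=0, Z=1, W=1, X=1) weight 1/90
  (Y=0, Z=2, W=0, X=0) weight 1/15
  (Y=0, Z=2, W=0, X=1) weight 1/60
Group by W:
  weight(W=0) = 1/12
  weight(W=1) = 1/18
Total weight = 1/12 + 1/18 = 5/36
P(W=0 | obs) = 1/12 / 5/36 = 3/5
P(W=1 | obs) = 1/18 / 5/36 = 2/5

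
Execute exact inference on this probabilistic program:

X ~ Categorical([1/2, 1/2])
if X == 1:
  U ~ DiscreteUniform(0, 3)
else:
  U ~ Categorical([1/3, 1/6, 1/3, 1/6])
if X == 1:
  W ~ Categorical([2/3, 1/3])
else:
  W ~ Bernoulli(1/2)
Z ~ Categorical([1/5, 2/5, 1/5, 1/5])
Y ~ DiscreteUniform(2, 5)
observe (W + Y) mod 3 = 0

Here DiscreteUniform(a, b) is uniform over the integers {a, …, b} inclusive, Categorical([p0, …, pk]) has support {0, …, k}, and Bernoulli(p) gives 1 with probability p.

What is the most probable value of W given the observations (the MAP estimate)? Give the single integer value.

argmax_v P(W = v | obs) = 1

Enumerate traces; 96 have nonzero weight after conditioning:
  (X=0, U=0, W=0, Z=0, Y=3) weight 1/240
  (X=0, U=0, W=0, Z=1, Y=3) weight 1/120
  (X=0, U=0, W=0, Z=2, Y=3) weight 1/240
  (X=0, U=0, W=0, Z=3, Y=3) weight 1/240
  (X=0, U=0, W=1, Z=0, Y=2) weight 1/240
  (X=0, U=0, W=1, Z=0, Y=5) weight 1/240
  (X=0, U=0, W=1, Z=1, Y=2) weight 1/120
  (X=0, U=0, W=1, Z=1, Y=5) weight 1/120
  … 88 more
Group by W:
  weight(W=0) = 7/48
  weight(W=1) = 5/24
Total weight = 7/48 + 5/24 = 17/48
P(W=0 | obs) = 7/48 / 17/48 = 7/17
P(W=1 | obs) = 5/24 / 17/48 = 10/17
argmax = 1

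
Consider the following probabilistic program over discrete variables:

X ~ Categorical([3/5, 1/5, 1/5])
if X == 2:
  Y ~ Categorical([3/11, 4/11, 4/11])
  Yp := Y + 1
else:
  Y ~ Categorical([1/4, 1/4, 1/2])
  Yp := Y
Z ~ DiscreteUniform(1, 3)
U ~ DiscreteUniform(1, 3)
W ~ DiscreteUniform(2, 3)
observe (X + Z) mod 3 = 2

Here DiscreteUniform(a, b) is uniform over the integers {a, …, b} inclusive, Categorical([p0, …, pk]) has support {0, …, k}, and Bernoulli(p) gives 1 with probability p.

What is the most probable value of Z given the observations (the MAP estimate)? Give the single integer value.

argmax_v P(Z = v | obs) = 2

Enumerate traces; 54 have nonzero weight after conditioning:
  (X=0, Y=0, Z=2, U=1, W=2) weight 1/120
  (X=0, Y=0, Z=2, U=1, W=3) weight 1/120
  (X=0, Y=0, Z=2, U=2, W=2) weight 1/120
  (X=0, Y=0, Z=2, U=2, W=3) weight 1/120
  (X=0, Y=0, Z=2, U=3, W=2) weight 1/120
  (X=0, Y=0, Z=2, U=3, W=3) weight 1/120
  (X=0, Y=1, Z=2, U=1, W=2) weight 1/120
  (X=0, Y=1, Z=2, U=1, W=3) weight 1/120
  (X=1, Y=0, Z=1, U=1, W=2) weight 1/360
  (X=2, Y=0, Z=3, U=1, W=2) weight 1/330
  … 44 more
Group by Z:
  weight(Z=1) = 1/15
  weight(Z=2) = 1/5
  weight(Z=3) = 1/15
Total weight = 1/15 + 1/5 + 1/15 = 1/3
P(Z=1 | obs) = 1/15 / 1/3 = 1/5
P(Z=2 | obs) = 1/5 / 1/3 = 3/5
P(Z=3 | obs) = 1/15 / 1/3 = 1/5
argmax = 2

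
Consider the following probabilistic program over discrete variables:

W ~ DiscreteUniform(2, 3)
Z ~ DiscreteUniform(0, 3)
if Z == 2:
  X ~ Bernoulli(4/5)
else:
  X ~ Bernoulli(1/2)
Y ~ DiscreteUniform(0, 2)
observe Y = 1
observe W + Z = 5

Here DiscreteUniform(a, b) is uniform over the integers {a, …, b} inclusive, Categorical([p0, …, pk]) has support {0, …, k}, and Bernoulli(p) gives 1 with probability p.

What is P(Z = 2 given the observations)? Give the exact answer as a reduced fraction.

Enumerate traces; 4 have nonzero weight after conditioning:
  (W=2, Z=3, X=0, Y=1) weight 1/48
  (W=2, Z=3, X=1, Y=1) weight 1/48
  (W=3, Z=2, X=0, Y=1) weight 1/120
  (W=3, Z=2, X=1, Y=1) weight 1/30
Group by Z:
  weight(Z=2) = 1/24
  weight(Z=3) = 1/24
Total weight = 1/24 + 1/24 = 1/12
P(Z=2 | obs) = 1/24 / 1/12 = 1/2
P(Z=3 | obs) = 1/24 / 1/12 = 1/2

P(Z = 2 | obs) = 1/2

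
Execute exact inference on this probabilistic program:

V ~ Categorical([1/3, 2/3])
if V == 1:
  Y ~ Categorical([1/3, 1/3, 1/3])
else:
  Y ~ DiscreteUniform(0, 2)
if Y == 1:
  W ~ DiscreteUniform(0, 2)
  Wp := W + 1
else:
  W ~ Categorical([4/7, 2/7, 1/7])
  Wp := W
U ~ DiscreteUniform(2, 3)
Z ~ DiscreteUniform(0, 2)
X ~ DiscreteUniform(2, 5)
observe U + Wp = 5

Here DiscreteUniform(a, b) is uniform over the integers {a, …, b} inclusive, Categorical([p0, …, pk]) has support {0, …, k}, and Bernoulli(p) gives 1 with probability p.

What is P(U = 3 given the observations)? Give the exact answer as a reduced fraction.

Enumerate traces; 96 have nonzero weight after conditioning:
  (V=0, Y=0, W=2, U=3, Z=0, X=2) weight 1/1512
  (V=0, Y=0, W=2, U=3, Z=0, X=3) weight 1/1512
  (V=0, Y=0, W=2, U=3, Z=0, X=4) weight 1/1512
  (V=0, Y=0, W=2, U=3, Z=0, X=5) weight 1/1512
  (V=0, Y=0, W=2, U=3, Z=1, X=2) weight 1/1512
  (V=0, Y=0, W=2, U=3, Z=1, X=3) weight 1/1512
  (V=0, Y=0, W=2, U=3, Z=1, X=4) weight 1/1512
  (V=0, Y=0, W=2, U=3, Z=1, X=5) weight 1/1512
  (V=0, Y=1, W=2, U=2, Z=0, X=2) weight 1/648
  … 87 more
Group by U:
  weight(U=2) = 1/18
  weight(U=3) = 13/126
Total weight = 1/18 + 13/126 = 10/63
P(U=2 | obs) = 1/18 / 10/63 = 7/20
P(U=3 | obs) = 13/126 / 10/63 = 13/20

P(U = 3 | obs) = 13/20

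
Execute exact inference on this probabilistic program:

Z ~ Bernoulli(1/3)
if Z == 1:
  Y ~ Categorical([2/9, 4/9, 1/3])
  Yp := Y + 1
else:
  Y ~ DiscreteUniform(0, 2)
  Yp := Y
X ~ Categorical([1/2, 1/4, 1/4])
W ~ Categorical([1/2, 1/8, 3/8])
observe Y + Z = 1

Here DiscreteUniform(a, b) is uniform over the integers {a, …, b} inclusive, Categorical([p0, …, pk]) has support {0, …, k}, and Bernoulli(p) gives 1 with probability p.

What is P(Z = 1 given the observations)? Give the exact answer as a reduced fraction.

P(Z = 1 | obs) = 1/4

Enumerate traces; 18 have nonzero weight after conditioning:
  (Z=0, Y=1, X=0, W=0) weight 1/18
  (Z=0, Y=1, X=0, W=1) weight 1/72
  (Z=0, Y=1, X=0, W=2) weight 1/24
  (Z=0, Y=1, X=1, W=0) weight 1/36
  (Z=0, Y=1, X=1, W=1) weight 1/144
  (Z=0, Y=1, X=1, W=2) weight 1/48
  (Z=0, Y=1, X=2, W=0) weight 1/36
  (Z=0, Y=1, X=2, W=1) weight 1/144
  (Z=1, Y=0, X=0, W=0) weight 1/54
  … 9 more
Group by Z:
  weight(Z=0) = 2/9
  weight(Z=1) = 2/27
Total weight = 2/9 + 2/27 = 8/27
P(Z=0 | obs) = 2/9 / 8/27 = 3/4
P(Z=1 | obs) = 2/27 / 8/27 = 1/4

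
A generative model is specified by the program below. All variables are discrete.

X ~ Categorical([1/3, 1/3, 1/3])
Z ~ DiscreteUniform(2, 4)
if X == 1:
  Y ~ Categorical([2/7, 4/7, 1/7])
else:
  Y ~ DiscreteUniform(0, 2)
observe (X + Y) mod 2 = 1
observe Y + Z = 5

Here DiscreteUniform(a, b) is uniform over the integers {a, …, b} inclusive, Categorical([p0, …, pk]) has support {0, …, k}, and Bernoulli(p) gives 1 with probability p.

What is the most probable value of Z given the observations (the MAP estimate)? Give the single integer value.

argmax_v P(Z = v | obs) = 4

Enumerate traces; 3 have nonzero weight after conditioning:
  (X=0, Z=4, Y=1) weight 1/27
  (X=1, Z=3, Y=2) weight 1/63
  (X=2, Z=4, Y=1) weight 1/27
Group by Z:
  weight(Z=3) = 1/63
  weight(Z=4) = 2/27
Total weight = 1/63 + 2/27 = 17/189
P(Z=3 | obs) = 1/63 / 17/189 = 3/17
P(Z=4 | obs) = 2/27 / 17/189 = 14/17
argmax = 4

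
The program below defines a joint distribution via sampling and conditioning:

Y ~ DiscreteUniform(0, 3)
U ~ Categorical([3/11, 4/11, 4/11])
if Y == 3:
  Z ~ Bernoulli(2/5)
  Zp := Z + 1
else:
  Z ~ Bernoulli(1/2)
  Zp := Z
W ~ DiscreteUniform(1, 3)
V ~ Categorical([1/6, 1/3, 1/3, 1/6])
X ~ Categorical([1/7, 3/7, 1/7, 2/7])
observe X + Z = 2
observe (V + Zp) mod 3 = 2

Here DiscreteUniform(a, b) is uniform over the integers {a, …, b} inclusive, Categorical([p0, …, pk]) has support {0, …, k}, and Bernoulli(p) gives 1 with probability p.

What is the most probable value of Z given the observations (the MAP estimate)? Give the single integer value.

Enumerate traces; 81 have nonzero weight after conditioning:
  (Y=0, U=0, Z=0, W=1, V=2, X=2) weight 1/1848
  (Y=0, U=0, Z=0, W=2, V=2, X=2) weight 1/1848
  (Y=0, U=0, Z=0, W=3, V=2, X=2) weight 1/1848
  (Y=0, U=0, Z=1, W=1, V=1, X=1) weight 1/616
  (Y=0, U=0, Z=1, W=2, V=1, X=1) weight 1/616
  (Y=0, U=0, Z=1, W=3, V=1, X=1) weight 1/616
  (Y=0, U=1, Z=0, W=1, V=2, X=2) weight 1/1386
  (Y=0, U=1, Z=0, W=2, V=2, X=2) weight 1/1386
  … 73 more
Group by Z:
  weight(Z=0) = 1/40
  weight(Z=1) = 19/280
Total weight = 1/40 + 19/280 = 13/140
P(Z=0 | obs) = 1/40 / 13/140 = 7/26
P(Z=1 | obs) = 19/280 / 13/140 = 19/26
argmax = 1

argmax_v P(Z = v | obs) = 1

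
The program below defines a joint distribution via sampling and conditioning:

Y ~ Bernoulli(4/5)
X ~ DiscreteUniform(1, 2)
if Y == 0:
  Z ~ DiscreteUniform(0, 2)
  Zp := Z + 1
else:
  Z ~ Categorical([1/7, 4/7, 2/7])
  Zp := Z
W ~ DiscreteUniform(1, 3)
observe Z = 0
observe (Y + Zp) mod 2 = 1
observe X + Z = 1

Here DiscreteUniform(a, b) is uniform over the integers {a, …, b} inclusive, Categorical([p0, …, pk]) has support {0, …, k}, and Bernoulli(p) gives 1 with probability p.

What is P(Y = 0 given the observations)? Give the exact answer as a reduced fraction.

Enumerate traces; 6 have nonzero weight after conditioning:
  (Y=0, X=1, Z=0, W=1) weight 1/90
  (Y=0, X=1, Z=0, W=2) weight 1/90
  (Y=0, X=1, Z=0, W=3) weight 1/90
  (Y=1, X=1, Z=0, W=1) weight 2/105
  (Y=1, X=1, Z=0, W=2) weight 2/105
  (Y=1, X=1, Z=0, W=3) weight 2/105
Group by Y:
  weight(Y=0) = 1/30
  weight(Y=1) = 2/35
Total weight = 1/30 + 2/35 = 19/210
P(Y=0 | obs) = 1/30 / 19/210 = 7/19
P(Y=1 | obs) = 2/35 / 19/210 = 12/19

P(Y = 0 | obs) = 7/19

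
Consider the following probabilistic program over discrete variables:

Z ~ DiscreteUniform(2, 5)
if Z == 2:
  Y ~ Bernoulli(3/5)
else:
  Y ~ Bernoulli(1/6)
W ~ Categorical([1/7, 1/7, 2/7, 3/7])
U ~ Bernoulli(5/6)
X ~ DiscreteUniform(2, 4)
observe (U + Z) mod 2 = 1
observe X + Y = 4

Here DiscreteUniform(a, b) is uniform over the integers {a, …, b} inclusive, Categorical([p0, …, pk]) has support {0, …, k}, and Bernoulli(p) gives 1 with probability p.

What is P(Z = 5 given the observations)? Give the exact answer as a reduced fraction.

P(Z = 5 | obs) = 1/12

Enumerate traces; 32 have nonzero weight after conditioning:
  (Z=2, Y=0, W=0, U=1, X=4) weight 1/252
  (Z=2, Y=0, W=1, U=1, X=4) weight 1/252
  (Z=2, Y=0, W=2, U=1, X=4) weight 1/126
  (Z=2, Y=0, W=3, U=1, X=4) weight 1/84
  (Z=2, Y=1, W=0, U=1, X=3) weight 1/168
  (Z=2, Y=1, W=1, U=1, X=3) weight 1/168
  (Z=2, Y=1, W=2, U=1, X=3) weight 1/84
  (Z=2, Y=1, W=3, U=1, X=3) weight 1/56
  (Z=3, Y=0, W=0, U=0, X=4) weight 5/3024
  (Z=4, Y=0, W=0, U=1, X=4) weight 25/3024
  … 22 more
Group by Z:
  weight(Z=2) = 5/72
  weight(Z=3) = 1/72
  weight(Z=4) = 5/72
  weight(Z=5) = 1/72
Total weight = 5/72 + 1/72 + 5/72 + 1/72 = 1/6
P(Z=2 | obs) = 5/72 / 1/6 = 5/12
P(Z=3 | obs) = 1/72 / 1/6 = 1/12
P(Z=4 | obs) = 5/72 / 1/6 = 5/12
P(Z=5 | obs) = 1/72 / 1/6 = 1/12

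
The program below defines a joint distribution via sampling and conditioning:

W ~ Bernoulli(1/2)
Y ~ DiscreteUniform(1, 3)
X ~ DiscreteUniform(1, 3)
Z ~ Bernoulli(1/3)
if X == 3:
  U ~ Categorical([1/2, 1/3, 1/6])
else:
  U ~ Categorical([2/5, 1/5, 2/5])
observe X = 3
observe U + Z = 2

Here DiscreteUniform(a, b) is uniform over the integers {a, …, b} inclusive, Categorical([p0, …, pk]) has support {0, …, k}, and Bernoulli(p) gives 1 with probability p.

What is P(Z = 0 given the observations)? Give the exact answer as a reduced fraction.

P(Z = 0 | obs) = 1/2

Enumerate traces; 12 have nonzero weight after conditioning:
  (W=0, Y=1, X=3, Z=0, U=2) weight 1/162
  (W=0, Y=1, X=3, Z=1, U=1) weight 1/162
  (W=0, Y=2, X=3, Z=0, U=2) weight 1/162
  (W=0, Y=2, X=3, Z=1, U=1) weight 1/162
  (W=0, Y=3, X=3, Z=0, U=2) weight 1/162
  (W=0, Y=3, X=3, Z=1, U=1) weight 1/162
  (W=1, Y=1, X=3, Z=0, U=2) weight 1/162
  (W=1, Y=1, X=3, Z=1, U=1) weight 1/162
  … 4 more
Group by Z:
  weight(Z=0) = 1/27
  weight(Z=1) = 1/27
Total weight = 1/27 + 1/27 = 2/27
P(Z=0 | obs) = 1/27 / 2/27 = 1/2
P(Z=1 | obs) = 1/27 / 2/27 = 1/2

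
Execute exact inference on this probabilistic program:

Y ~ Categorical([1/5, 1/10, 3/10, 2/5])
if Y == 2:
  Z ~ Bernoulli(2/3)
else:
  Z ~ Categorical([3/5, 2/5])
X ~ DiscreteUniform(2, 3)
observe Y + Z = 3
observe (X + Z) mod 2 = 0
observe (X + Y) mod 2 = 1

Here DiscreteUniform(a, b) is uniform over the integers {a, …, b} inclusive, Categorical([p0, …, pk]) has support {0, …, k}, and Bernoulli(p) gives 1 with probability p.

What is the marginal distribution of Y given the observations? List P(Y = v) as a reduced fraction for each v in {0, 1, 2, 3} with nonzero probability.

P(Y=2) = 5/11, P(Y=3) = 6/11

Enumerate traces; 2 have nonzero weight after conditioning:
  (Y=2, Z=1, X=3) weight 1/10
  (Y=3, Z=0, X=2) weight 3/25
Group by Y:
  weight(Y=2) = 1/10
  weight(Y=3) = 3/25
Total weight = 1/10 + 3/25 = 11/50
P(Y=2 | obs) = 1/10 / 11/50 = 5/11
P(Y=3 | obs) = 3/25 / 11/50 = 6/11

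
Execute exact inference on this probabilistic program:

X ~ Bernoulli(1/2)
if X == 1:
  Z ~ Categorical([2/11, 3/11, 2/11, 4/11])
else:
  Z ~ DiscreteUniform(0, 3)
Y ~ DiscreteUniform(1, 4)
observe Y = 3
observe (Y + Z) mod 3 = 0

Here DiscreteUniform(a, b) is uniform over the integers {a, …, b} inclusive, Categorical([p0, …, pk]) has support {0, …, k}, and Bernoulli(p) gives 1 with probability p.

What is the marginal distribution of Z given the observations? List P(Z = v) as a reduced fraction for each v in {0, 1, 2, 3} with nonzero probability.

P(Z=0) = 19/46, P(Z=3) = 27/46

Enumerate traces; 4 have nonzero weight after conditioning:
  (X=0, Z=0, Y=3) weight 1/32
  (X=0, Z=3, Y=3) weight 1/32
  (X=1, Z=0, Y=3) weight 1/44
  (X=1, Z=3, Y=3) weight 1/22
Group by Z:
  weight(Z=0) = 19/352
  weight(Z=3) = 27/352
Total weight = 19/352 + 27/352 = 23/176
P(Z=0 | obs) = 19/352 / 23/176 = 19/46
P(Z=3 | obs) = 27/352 / 23/176 = 27/46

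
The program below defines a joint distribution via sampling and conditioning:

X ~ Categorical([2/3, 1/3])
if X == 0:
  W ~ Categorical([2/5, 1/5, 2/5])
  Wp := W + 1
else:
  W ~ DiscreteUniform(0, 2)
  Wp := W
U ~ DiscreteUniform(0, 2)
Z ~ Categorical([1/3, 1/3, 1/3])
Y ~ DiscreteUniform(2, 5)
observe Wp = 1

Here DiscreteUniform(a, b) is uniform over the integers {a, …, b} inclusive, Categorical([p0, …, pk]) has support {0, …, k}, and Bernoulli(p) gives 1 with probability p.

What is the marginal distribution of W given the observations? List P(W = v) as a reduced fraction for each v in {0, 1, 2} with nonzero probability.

P(W=0) = 12/17, P(W=1) = 5/17

Enumerate traces; 72 have nonzero weight after conditioning:
  (X=0, W=0, U=0, Z=0, Y=2) weight 1/135
  (X=0, W=0, U=0, Z=0, Y=3) weight 1/135
  (X=0, W=0, U=0, Z=0, Y=4) weight 1/135
  (X=0, W=0, U=0, Z=0, Y=5) weight 1/135
  (X=0, W=0, U=0, Z=1, Y=2) weight 1/135
  (X=0, W=0, U=0, Z=1, Y=3) weight 1/135
  (X=0, W=0, U=0, Z=1, Y=4) weight 1/135
  (X=0, W=0, U=0, Z=1, Y=5) weight 1/135
  (X=1, W=1, U=0, Z=0, Y=2) weight 1/324
  … 63 more
Group by W:
  weight(W=0) = 4/15
  weight(W=1) = 1/9
Total weight = 4/15 + 1/9 = 17/45
P(W=0 | obs) = 4/15 / 17/45 = 12/17
P(W=1 | obs) = 1/9 / 17/45 = 5/17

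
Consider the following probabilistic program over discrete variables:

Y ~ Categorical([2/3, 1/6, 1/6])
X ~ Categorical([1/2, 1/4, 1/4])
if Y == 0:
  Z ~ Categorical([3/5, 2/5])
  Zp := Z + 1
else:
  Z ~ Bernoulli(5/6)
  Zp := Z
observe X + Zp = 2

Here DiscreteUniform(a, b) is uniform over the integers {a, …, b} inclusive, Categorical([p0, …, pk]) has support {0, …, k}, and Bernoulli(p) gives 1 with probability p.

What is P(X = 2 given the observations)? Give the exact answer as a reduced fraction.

Enumerate traces; 6 have nonzero weight after conditioning:
  (Y=0, X=0, Z=1) weight 2/15
  (Y=0, X=1, Z=0) weight 1/10
  (Y=1, X=1, Z=1) weight 5/144
  (Y=1, X=2, Z=0) weight 1/144
  (Y=2, X=1, Z=1) weight 5/144
  (Y=2, X=2, Z=0) weight 1/144
Group by X:
  weight(X=0) = 2/15
  weight(X=1) = 61/360
  weight(X=2) = 1/72
Total weight = 2/15 + 61/360 + 1/72 = 19/60
P(X=0 | obs) = 2/15 / 19/60 = 8/19
P(X=1 | obs) = 61/360 / 19/60 = 61/114
P(X=2 | obs) = 1/72 / 19/60 = 5/114

P(X = 2 | obs) = 5/114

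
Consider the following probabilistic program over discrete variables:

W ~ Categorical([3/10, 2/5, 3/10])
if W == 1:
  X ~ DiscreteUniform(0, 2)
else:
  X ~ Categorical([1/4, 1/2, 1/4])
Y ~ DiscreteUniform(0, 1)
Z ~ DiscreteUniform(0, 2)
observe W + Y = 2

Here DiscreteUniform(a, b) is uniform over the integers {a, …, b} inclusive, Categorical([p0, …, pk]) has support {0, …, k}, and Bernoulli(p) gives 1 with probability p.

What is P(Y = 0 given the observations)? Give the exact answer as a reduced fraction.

Enumerate traces; 18 have nonzero weight after conditioning:
  (W=1, X=0, Y=1, Z=0) weight 1/45
  (W=1, X=0, Y=1, Z=1) weight 1/45
  (W=1, X=0, Y=1, Z=2) weight 1/45
  (W=1, X=1, Y=1, Z=0) weight 1/45
  (W=1, X=1, Y=1, Z=1) weight 1/45
  (W=1, X=1, Y=1, Z=2) weight 1/45
  (W=1, X=2, Y=1, Z=0) weight 1/45
  (W=1, X=2, Y=1, Z=1) weight 1/45
  (W=2, X=0, Y=0, Z=0) weight 1/80
  … 9 more
Group by Y:
  weight(Y=0) = 3/20
  weight(Y=1) = 1/5
Total weight = 3/20 + 1/5 = 7/20
P(Y=0 | obs) = 3/20 / 7/20 = 3/7
P(Y=1 | obs) = 1/5 / 7/20 = 4/7

P(Y = 0 | obs) = 3/7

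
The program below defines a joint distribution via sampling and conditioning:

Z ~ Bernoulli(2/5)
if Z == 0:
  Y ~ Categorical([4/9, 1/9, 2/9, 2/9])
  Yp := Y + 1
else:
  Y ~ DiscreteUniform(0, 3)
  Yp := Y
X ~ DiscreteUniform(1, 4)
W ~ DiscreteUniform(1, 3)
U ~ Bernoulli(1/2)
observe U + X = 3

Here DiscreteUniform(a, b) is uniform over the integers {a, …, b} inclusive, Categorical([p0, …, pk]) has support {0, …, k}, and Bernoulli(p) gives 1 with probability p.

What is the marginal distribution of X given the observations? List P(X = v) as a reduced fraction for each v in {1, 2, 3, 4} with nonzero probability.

Enumerate traces; 48 have nonzero weight after conditioning:
  (Z=0, Y=0, X=2, W=1, U=1) weight 1/90
  (Z=0, Y=0, X=2, W=2, U=1) weight 1/90
  (Z=0, Y=0, X=2, W=3, U=1) weight 1/90
  (Z=0, Y=0, X=3, W=1, U=0) weight 1/90
  (Z=0, Y=0, X=3, W=2, U=0) weight 1/90
  (Z=0, Y=0, X=3, W=3, U=0) weight 1/90
  (Z=0, Y=1, X=2, W=1, U=1) weight 1/360
  (Z=0, Y=1, X=2, W=2, U=1) weight 1/360
  … 40 more
Group by X:
  weight(X=2) = 1/8
  weight(X=3) = 1/8
Total weight = 1/8 + 1/8 = 1/4
P(X=2 | obs) = 1/8 / 1/4 = 1/2
P(X=3 | obs) = 1/8 / 1/4 = 1/2

P(X=2) = 1/2, P(X=3) = 1/2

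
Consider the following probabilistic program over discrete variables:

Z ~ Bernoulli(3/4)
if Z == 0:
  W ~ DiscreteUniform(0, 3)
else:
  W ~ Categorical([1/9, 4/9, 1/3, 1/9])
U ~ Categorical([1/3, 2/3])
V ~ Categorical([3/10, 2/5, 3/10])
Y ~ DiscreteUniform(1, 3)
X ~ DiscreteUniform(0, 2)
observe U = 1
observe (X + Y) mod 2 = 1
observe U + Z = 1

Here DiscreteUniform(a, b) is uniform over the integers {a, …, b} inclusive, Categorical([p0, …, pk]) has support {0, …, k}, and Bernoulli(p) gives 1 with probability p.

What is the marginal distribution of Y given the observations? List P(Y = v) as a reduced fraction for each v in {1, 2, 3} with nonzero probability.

P(Y=1) = 2/5, P(Y=2) = 1/5, P(Y=3) = 2/5

Enumerate traces; 60 have nonzero weight after conditioning:
  (Z=0, W=0, U=1, V=0, Y=1, X=0) weight 1/720
  (Z=0, W=0, U=1, V=0, Y=1, X=2) weight 1/720
  (Z=0, W=0, U=1, V=0, Y=2, X=1) weight 1/720
  (Z=0, W=0, U=1, V=0, Y=3, X=0) weight 1/720
  (Z=0, W=0, U=1, V=0, Y=3, X=2) weight 1/720
  (Z=0, W=0, U=1, V=1, Y=1, X=0) weight 1/540
  (Z=0, W=0, U=1, V=1, Y=1, X=2) weight 1/540
  (Z=0, W=0, U=1, V=1, Y=2, X=1) weight 1/540
  … 52 more
Group by Y:
  weight(Y=1) = 1/27
  weight(Y=2) = 1/54
  weight(Y=3) = 1/27
Total weight = 1/27 + 1/54 + 1/27 = 5/54
P(Y=1 | obs) = 1/27 / 5/54 = 2/5
P(Y=2 | obs) = 1/54 / 5/54 = 1/5
P(Y=3 | obs) = 1/27 / 5/54 = 2/5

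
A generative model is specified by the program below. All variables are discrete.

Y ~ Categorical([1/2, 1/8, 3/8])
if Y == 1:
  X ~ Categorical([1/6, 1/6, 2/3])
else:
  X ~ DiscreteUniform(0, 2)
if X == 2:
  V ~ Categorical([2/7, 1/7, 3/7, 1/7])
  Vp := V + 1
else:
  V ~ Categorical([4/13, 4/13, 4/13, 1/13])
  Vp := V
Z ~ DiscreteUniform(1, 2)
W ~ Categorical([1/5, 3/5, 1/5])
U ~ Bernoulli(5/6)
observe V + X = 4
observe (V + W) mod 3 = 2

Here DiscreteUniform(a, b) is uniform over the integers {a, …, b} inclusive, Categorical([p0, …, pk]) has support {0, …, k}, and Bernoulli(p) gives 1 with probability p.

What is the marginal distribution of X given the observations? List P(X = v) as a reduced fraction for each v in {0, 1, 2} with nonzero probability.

Enumerate traces; 24 have nonzero weight after conditioning:
  (Y=0, X=1, V=3, Z=1, W=2, U=0) weight 1/4680
  (Y=0, X=1, V=3, Z=1, W=2, U=1) weight 1/936
  (Y=0, X=1, V=3, Z=2, W=2, U=0) weight 1/4680
  (Y=0, X=1, V=3, Z=2, W=2, U=1) weight 1/936
  (Y=0, X=2, V=2, Z=1, W=0, U=0) weight 1/840
  (Y=0, X=2, V=2, Z=1, W=0, U=1) weight 1/168
  (Y=0, X=2, V=2, Z=2, W=0, U=0) weight 1/840
  (Y=0, X=2, V=2, Z=2, W=0, U=1) weight 1/168
  … 16 more
Group by X:
  weight(X=1) = 1/208
  weight(X=2) = 9/280
Total weight = 1/208 + 9/280 = 269/7280
P(X=1 | obs) = 1/208 / 269/7280 = 35/269
P(X=2 | obs) = 9/280 / 269/7280 = 234/269

P(X=1) = 35/269, P(X=2) = 234/269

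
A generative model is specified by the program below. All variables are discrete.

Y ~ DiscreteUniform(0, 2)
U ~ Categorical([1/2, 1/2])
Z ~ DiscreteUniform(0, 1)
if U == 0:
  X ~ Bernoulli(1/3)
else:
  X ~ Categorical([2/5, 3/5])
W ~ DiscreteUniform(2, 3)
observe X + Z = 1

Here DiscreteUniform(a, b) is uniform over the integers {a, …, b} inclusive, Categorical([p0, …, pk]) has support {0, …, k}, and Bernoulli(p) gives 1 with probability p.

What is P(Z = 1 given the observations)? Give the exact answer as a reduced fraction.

Enumerate traces; 24 have nonzero weight after conditioning:
  (Y=0, U=0, Z=0, X=1, W=2) weight 1/72
  (Y=0, U=0, Z=0, X=1, W=3) weight 1/72
  (Y=0, U=0, Z=1, X=0, W=2) weight 1/36
  (Y=0, U=0, Z=1, X=0, W=3) weight 1/36
  (Y=0, U=1, Z=0, X=1, W=2) weight 1/40
  (Y=0, U=1, Z=0, X=1, W=3) weight 1/40
  (Y=0, U=1, Z=1, X=0, W=2) weight 1/60
  (Y=0, U=1, Z=1, X=0, W=3) weight 1/60
  … 16 more
Group by Z:
  weight(Z=0) = 7/30
  weight(Z=1) = 4/15
Total weight = 7/30 + 4/15 = 1/2
P(Z=0 | obs) = 7/30 / 1/2 = 7/15
P(Z=1 | obs) = 4/15 / 1/2 = 8/15

P(Z = 1 | obs) = 8/15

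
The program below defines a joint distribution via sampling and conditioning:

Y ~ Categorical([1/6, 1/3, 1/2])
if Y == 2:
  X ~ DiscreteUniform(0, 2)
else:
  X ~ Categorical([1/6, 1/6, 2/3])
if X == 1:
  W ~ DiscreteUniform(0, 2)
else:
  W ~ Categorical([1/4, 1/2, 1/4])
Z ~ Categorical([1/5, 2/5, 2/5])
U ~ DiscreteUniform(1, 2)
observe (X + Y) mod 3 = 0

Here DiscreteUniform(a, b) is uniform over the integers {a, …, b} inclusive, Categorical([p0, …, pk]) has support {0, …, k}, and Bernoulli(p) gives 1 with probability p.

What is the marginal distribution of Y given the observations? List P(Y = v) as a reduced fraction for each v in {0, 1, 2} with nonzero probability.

P(Y=0) = 1/15, P(Y=1) = 8/15, P(Y=2) = 2/5

Enumerate traces; 54 have nonzero weight after conditioning:
  (Y=0, X=0, W=0, Z=0, U=1) weight 1/1440
  (Y=0, X=0, W=0, Z=0, U=2) weight 1/1440
  (Y=0, X=0, W=0, Z=1, U=1) weight 1/720
  (Y=0, X=0, W=0, Z=1, U=2) weight 1/720
  (Y=0, X=0, W=0, Z=2, U=1) weight 1/720
  (Y=0, X=0, W=0, Z=2, U=2) weight 1/720
  (Y=0, X=0, W=1, Z=0, U=1) weight 1/720
  (Y=0, X=0, W=1, Z=0, U=2) weight 1/720
  (Y=1, X=2, W=0, Z=0, U=1) weight 1/180
  (Y=2, X=1, W=0, Z=0, U=1) weight 1/180
  … 44 more
Group by Y:
  weight(Y=0) = 1/36
  weight(Y=1) = 2/9
  weight(Y=2) = 1/6
Total weight = 1/36 + 2/9 + 1/6 = 5/12
P(Y=0 | obs) = 1/36 / 5/12 = 1/15
P(Y=1 | obs) = 2/9 / 5/12 = 8/15
P(Y=2 | obs) = 1/6 / 5/12 = 2/5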